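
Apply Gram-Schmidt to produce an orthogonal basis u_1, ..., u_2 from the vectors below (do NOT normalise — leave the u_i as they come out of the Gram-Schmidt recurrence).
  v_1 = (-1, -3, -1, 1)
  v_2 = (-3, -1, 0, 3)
Orthogonal basis:
  u_1 = (-1, -3, -1, 1)
  u_2 = (-9/4, 5/4, 3/4, 9/4)

Apply the Gram-Schmidt recurrence
  u_1 = v_1
  u_i = v_i − Σ_{j<i} ((v_i · u_j) / (u_j · u_j)) · u_j.

Step by step this gives:
  u_1 = (-1, -3, -1, 1)
  u_2 = (-9/4, 5/4, 3/4, 9/4)

Orthogonality check:
  u_2 · u_1 = 0 (should be 0)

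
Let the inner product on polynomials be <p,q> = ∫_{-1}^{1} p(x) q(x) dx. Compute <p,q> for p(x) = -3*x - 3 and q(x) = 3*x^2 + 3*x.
<p,q> = -12

Expand the product: p(x)·q(x) = -9*x^3 - 18*x^2 - 9*x.
∫_{-1}^{1} of each monomial x^k gives [2/(k+1) if k even, 0 if k odd]. Integrating term-by-term (or equivalently evaluating the antiderivative F(x) = -9*x^4/4 - 6*x^3 - 9*x^2/2 at the endpoints):
  F(1) − F(−1) = -51/4 − (-3/4) = -12.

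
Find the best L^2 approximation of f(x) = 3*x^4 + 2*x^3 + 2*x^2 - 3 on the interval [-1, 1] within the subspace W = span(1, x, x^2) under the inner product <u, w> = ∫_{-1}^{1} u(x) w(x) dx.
g(x) = 32*x^2/7 + 6*x/5 - 114/35

The best approximation g ∈ W is the orthogonal projection of f onto W. Writing g = a_0 + a_1 x + a_2 x^2, the coefficients solve the normal equations G · a = b where
  G_{ij} = <φ_i, φ_j> and b_i = <f, φ_i>, with φ_0 = 1, φ_1 = x, φ_2 = x^2.
G =
  [2, 0, 2/3]
  [0, 2/3, 0]
  [2/3, 0, 2/5],
b = (-52/15, 4/5, -12/35).
Solving gives a_0 = -114/35, a_1 = 6/5, a_2 = 32/7, so
  g(x) = 32*x^2/7 + 6*x/5 - 114/35.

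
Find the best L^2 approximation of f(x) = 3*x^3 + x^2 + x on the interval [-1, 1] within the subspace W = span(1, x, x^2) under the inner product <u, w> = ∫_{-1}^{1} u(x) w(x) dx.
g(x) = x^2 + 14*x/5

The best approximation g ∈ W is the orthogonal projection of f onto W. Writing g = a_0 + a_1 x + a_2 x^2, the coefficients solve the normal equations G · a = b where
  G_{ij} = <φ_i, φ_j> and b_i = <f, φ_i>, with φ_0 = 1, φ_1 = x, φ_2 = x^2.
G =
  [2, 0, 2/3]
  [0, 2/3, 0]
  [2/3, 0, 2/5],
b = (2/3, 28/15, 2/5).
Solving gives a_0 = 0, a_1 = 14/5, a_2 = 1, so
  g(x) = x^2 + 14*x/5.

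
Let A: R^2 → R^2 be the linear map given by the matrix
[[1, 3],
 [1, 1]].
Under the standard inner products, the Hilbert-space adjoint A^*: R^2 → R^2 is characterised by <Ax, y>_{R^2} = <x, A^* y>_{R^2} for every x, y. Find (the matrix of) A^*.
A^* = A^T =
[[1, 1],
 [3, 1]]

For real matrices with standard dot products, the defining identity <Ax, y> = <x, A^* y> gives (Ax)^T y = x^T (A^*) y, i.e. x^T A^T y = x^T (A^*) y. Since this holds for all x, y, we must have A^* = A^T. Therefore
A^* =
[[1, 1],
 [3, 1]].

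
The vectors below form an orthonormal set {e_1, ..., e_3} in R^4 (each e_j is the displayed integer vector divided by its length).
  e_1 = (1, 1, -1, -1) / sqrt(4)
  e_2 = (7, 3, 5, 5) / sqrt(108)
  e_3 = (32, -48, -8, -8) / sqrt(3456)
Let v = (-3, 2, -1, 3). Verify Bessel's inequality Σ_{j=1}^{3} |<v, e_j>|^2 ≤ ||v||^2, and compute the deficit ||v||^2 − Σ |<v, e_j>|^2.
Σ |<v, e_j>|^2 = 15; ||v||^2 = 23; deficit = 8

Write each e_j = u_j / sqrt(<u_j, u_j>) where u_j is the displayed integer vector. Then <v, e_j> = <v, u_j> / sqrt(<u_j, u_j>), so |<v, e_j>|^2 = <v, u_j>^2 / <u_j, u_j>.
Coefficients: <v, e_1> = -3/sqrt(4), <v, e_2> = -5/sqrt(108), <v, e_3> = -208/sqrt(3456).
Square and sum: Σ |<v, e_j>|^2 = 15.
Compute ||v||^2 = v·v = 23.
Deficit = 23 − 15 = 8 ≥ 0, confirming Bessel's inequality. (The deficit equals ||v − Σ <v,e_j> e_j||^2, the squared distance from v to span{e_j}.)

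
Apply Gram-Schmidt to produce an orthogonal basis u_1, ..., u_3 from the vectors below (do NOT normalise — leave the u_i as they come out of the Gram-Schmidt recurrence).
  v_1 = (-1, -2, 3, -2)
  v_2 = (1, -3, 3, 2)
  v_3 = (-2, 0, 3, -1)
Orthogonal basis:
  u_1 = (-1, -2, 3, -2)
  u_2 = (14/9, -17/9, 4/3, 28/9)
  u_3 = (-339/314, 189/157, 315/314, 132/157)

Apply the Gram-Schmidt recurrence
  u_1 = v_1
  u_i = v_i − Σ_{j<i} ((v_i · u_j) / (u_j · u_j)) · u_j.

Step by step this gives:
  u_1 = (-1, -2, 3, -2)
  u_2 = (14/9, -17/9, 4/3, 28/9)
  u_3 = (-339/314, 189/157, 315/314, 132/157)

Orthogonality check:
  u_2 · u_1 = 0 (should be 0)
  u_3 · u_1 = 0 (should be 0)
  u_3 · u_2 = 0 (should be 0)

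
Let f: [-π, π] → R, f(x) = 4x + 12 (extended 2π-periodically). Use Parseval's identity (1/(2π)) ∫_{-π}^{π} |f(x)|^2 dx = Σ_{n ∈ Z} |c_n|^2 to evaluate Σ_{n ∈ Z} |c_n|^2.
Σ |c_n|^2 = 16π^2/3 + 144

Expand and integrate term by term over [-π, π]:
  ∫ (4x)^2 dx = 16·(2π^3/3); ∫ 2·4·(12)·x dx = 0 (odd integrand); ∫ 12^2 dx = 144·2π.
So (1/(2π)) ∫_{-π}^{π} (4x + 12)^2 dx = 16π^2/3 + 144 = 16π^2/3 + 144.
Parseval ⇒ Σ |c_n|^2 = 16π^2/3 + 144.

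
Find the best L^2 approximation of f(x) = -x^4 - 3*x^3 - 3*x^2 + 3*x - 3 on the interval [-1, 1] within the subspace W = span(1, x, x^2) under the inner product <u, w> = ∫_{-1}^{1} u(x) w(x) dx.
g(x) = -27*x^2/7 + 6*x/5 - 102/35

The best approximation g ∈ W is the orthogonal projection of f onto W. Writing g = a_0 + a_1 x + a_2 x^2, the coefficients solve the normal equations G · a = b where
  G_{ij} = <φ_i, φ_j> and b_i = <f, φ_i>, with φ_0 = 1, φ_1 = x, φ_2 = x^2.
G =
  [2, 0, 2/3]
  [0, 2/3, 0]
  [2/3, 0, 2/5],
b = (-42/5, 4/5, -122/35).
Solving gives a_0 = -102/35, a_1 = 6/5, a_2 = -27/7, so
  g(x) = -27*x^2/7 + 6*x/5 - 102/35.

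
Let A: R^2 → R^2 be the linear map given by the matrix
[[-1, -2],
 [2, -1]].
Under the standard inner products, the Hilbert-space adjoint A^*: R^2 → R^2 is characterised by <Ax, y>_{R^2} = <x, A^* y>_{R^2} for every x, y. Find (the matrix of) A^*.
A^* = A^T =
[[-1, 2],
 [-2, -1]]

For real matrices with standard dot products, the defining identity <Ax, y> = <x, A^* y> gives (Ax)^T y = x^T (A^*) y, i.e. x^T A^T y = x^T (A^*) y. Since this holds for all x, y, we must have A^* = A^T. Therefore
A^* =
[[-1, 2],
 [-2, -1]].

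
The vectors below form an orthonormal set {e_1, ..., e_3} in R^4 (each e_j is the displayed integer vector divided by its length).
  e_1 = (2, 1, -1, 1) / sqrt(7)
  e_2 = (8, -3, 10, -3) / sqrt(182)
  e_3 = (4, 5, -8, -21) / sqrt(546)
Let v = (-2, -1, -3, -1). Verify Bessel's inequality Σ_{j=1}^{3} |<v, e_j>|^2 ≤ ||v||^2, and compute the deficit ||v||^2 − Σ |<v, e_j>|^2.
Σ |<v, e_j>|^2 = 251/21; ||v||^2 = 15; deficit = 64/21

Write each e_j = u_j / sqrt(<u_j, u_j>) where u_j is the displayed integer vector. Then <v, e_j> = <v, u_j> / sqrt(<u_j, u_j>), so |<v, e_j>|^2 = <v, u_j>^2 / <u_j, u_j>.
Coefficients: <v, e_1> = -3/sqrt(7), <v, e_2> = -40/sqrt(182), <v, e_3> = 32/sqrt(546).
Square and sum: Σ |<v, e_j>|^2 = 251/21.
Compute ||v||^2 = v·v = 15.
Deficit = 15 − 251/21 = 64/21 ≥ 0, confirming Bessel's inequality. (The deficit equals ||v − Σ <v,e_j> e_j||^2, the squared distance from v to span{e_j}.)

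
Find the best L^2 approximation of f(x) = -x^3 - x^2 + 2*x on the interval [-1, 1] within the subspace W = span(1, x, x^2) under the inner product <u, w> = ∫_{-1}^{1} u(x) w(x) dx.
g(x) = -x^2 + 7*x/5

The best approximation g ∈ W is the orthogonal projection of f onto W. Writing g = a_0 + a_1 x + a_2 x^2, the coefficients solve the normal equations G · a = b where
  G_{ij} = <φ_i, φ_j> and b_i = <f, φ_i>, with φ_0 = 1, φ_1 = x, φ_2 = x^2.
G =
  [2, 0, 2/3]
  [0, 2/3, 0]
  [2/3, 0, 2/5],
b = (-2/3, 14/15, -2/5).
Solving gives a_0 = 0, a_1 = 7/5, a_2 = -1, so
  g(x) = -x^2 + 7*x/5.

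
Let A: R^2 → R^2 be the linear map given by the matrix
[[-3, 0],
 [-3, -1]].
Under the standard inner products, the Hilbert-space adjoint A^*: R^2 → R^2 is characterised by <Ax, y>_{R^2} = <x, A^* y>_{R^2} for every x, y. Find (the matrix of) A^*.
A^* = A^T =
[[-3, -3],
 [0, -1]]

For real matrices with standard dot products, the defining identity <Ax, y> = <x, A^* y> gives (Ax)^T y = x^T (A^*) y, i.e. x^T A^T y = x^T (A^*) y. Since this holds for all x, y, we must have A^* = A^T. Therefore
A^* =
[[-3, -3],
 [0, -1]].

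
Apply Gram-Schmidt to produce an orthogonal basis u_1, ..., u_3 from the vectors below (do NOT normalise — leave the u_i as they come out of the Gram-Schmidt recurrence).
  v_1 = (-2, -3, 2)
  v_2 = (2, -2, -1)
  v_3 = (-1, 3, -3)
Orthogonal basis:
  u_1 = (-2, -3, 2)
  u_2 = (2, -2, -1)
  u_3 = (-217/153, -62/153, -310/153)

Apply the Gram-Schmidt recurrence
  u_1 = v_1
  u_i = v_i − Σ_{j<i} ((v_i · u_j) / (u_j · u_j)) · u_j.

Step by step this gives:
  u_1 = (-2, -3, 2)
  u_2 = (2, -2, -1)
  u_3 = (-217/153, -62/153, -310/153)

Orthogonality check:
  u_2 · u_1 = 0 (should be 0)
  u_3 · u_1 = 0 (should be 0)
  u_3 · u_2 = 0 (should be 0)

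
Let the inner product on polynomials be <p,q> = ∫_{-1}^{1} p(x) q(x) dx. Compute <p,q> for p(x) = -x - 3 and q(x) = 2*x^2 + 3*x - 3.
<p,q> = 12

Expand the product: p(x)·q(x) = -2*x^3 - 9*x^2 - 6*x + 9.
∫_{-1}^{1} of each monomial x^k gives [2/(k+1) if k even, 0 if k odd]. Integrating term-by-term (or equivalently evaluating the antiderivative F(x) = -x^4/2 - 3*x^3 - 3*x^2 + 9*x at the endpoints):
  F(1) − F(−1) = 5/2 − (-19/2) = 12.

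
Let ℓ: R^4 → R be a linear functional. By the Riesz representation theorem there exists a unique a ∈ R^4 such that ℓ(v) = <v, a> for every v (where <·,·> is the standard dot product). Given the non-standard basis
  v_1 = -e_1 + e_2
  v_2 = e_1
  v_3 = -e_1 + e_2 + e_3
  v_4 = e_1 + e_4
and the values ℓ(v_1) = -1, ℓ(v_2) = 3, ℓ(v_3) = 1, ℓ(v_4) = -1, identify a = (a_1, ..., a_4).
a = (3, 2, 2, -4)

Write a = (a_1, ..., a_4) in the standard basis. For each basis vector v_i, ℓ(v_i) = <v_i, a> is a linear equation in the a_j's. Collect the n equations into a matrix system V a = ℓ, where row i of V is v_i (expressed in the standard basis). Since V is invertible (lower-triangular with 1s on the diagonal, up to permutation), solve by back-substitution:
  V =
[[-1, 1, 0, 0],
 [1, 0, 0, 0],
 [-1, 1, 1, 0],
 [1, 0, 0, 1]]
  V a = (-1, 3, 1, -1)
Solving gives a = (3, 2, 2, -4).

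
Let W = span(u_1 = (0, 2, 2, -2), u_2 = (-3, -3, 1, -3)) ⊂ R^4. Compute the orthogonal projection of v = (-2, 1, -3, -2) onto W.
proj_W(v) = (-54/83, -60/83, 12/83, -48/83)

Set up U = [u_1 | ... | u_2] ∈ R^(4×2). The projector onto W = col(U) is P = U (U^T U)^(-1) U^T.
Compute U^T U =
  [12, 2]
  [2, 28],
and U^T v = (0, 6).
Solve U^T U · c = U^T v for the coefficients: c = (-3/83, 18/83). The projection is proj_W(v) = U c.
Check: (v - proj_W(v)) · u_1 = 0  (should be 0).
Check: (v - proj_W(v)) · u_2 = 0  (should be 0).
Result: proj_W(v) = (-54/83, -60/83, 12/83, -48/83).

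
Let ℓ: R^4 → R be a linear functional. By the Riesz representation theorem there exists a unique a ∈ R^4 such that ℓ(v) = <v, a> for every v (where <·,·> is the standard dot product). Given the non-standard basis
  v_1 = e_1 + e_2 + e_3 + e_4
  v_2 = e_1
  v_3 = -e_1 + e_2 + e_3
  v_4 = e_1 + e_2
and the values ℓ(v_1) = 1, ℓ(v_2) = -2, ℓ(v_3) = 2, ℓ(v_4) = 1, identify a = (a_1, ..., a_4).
a = (-2, 3, -3, 3)

Write a = (a_1, ..., a_4) in the standard basis. For each basis vector v_i, ℓ(v_i) = <v_i, a> is a linear equation in the a_j's. Collect the n equations into a matrix system V a = ℓ, where row i of V is v_i (expressed in the standard basis). Since V is invertible (lower-triangular with 1s on the diagonal, up to permutation), solve by back-substitution:
  V =
[[1, 1, 1, 1],
 [1, 0, 0, 0],
 [-1, 1, 1, 0],
 [1, 1, 0, 0]]
  V a = (1, -2, 2, 1)
Solving gives a = (-2, 3, -3, 3).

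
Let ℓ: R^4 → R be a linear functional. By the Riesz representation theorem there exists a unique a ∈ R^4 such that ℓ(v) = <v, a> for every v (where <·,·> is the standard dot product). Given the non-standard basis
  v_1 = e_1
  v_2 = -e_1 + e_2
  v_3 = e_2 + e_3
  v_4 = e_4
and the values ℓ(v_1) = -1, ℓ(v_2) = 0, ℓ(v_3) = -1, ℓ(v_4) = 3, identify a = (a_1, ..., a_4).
a = (-1, -1, 0, 3)

Write a = (a_1, ..., a_4) in the standard basis. For each basis vector v_i, ℓ(v_i) = <v_i, a> is a linear equation in the a_j's. Collect the n equations into a matrix system V a = ℓ, where row i of V is v_i (expressed in the standard basis). Since V is invertible (lower-triangular with 1s on the diagonal, up to permutation), solve by back-substitution:
  V =
[[1, 0, 0, 0],
 [-1, 1, 0, 0],
 [0, 1, 1, 0],
 [0, 0, 0, 1]]
  V a = (-1, 0, -1, 3)
Solving gives a = (-1, -1, 0, 3).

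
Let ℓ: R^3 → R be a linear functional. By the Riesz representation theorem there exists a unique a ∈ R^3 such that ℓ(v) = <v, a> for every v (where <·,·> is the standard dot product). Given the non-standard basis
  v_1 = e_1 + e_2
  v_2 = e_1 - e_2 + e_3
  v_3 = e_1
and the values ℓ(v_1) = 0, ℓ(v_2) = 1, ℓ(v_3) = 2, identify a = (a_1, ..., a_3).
a = (2, -2, -3)

Write a = (a_1, ..., a_3) in the standard basis. For each basis vector v_i, ℓ(v_i) = <v_i, a> is a linear equation in the a_j's. Collect the n equations into a matrix system V a = ℓ, where row i of V is v_i (expressed in the standard basis). Since V is invertible (lower-triangular with 1s on the diagonal, up to permutation), solve by back-substitution:
  V =
[[1, 1, 0],
 [1, -1, 1],
 [1, 0, 0]]
  V a = (0, 1, 2)
Solving gives a = (2, -2, -3).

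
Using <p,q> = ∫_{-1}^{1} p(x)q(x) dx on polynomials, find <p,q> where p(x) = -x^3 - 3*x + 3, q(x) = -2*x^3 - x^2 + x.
<p,q> = -10/7

Expand the product: p(x)·q(x) = 2*x^6 + x^5 + 5*x^4 - 3*x^3 - 6*x^2 + 3*x.
∫_{-1}^{1} of each monomial x^k gives [2/(k+1) if k even, 0 if k odd]. Integrating term-by-term (or equivalently evaluating the antiderivative F(x) = 2*x^7/7 + x^6/6 + x^5 - 3*x^4/4 - 2*x^3 + 3*x^2/2 at the endpoints):
  F(1) − F(−1) = 17/84 − (137/84) = -10/7.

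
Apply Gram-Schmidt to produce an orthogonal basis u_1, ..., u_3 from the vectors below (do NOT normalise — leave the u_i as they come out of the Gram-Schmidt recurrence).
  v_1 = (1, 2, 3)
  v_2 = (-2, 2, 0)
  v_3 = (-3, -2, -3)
Orthogonal basis:
  u_1 = (1, 2, 3)
  u_2 = (-15/7, 12/7, -3/7)
  u_3 = (-2/3, -2/3, 2/3)

Apply the Gram-Schmidt recurrence
  u_1 = v_1
  u_i = v_i − Σ_{j<i} ((v_i · u_j) / (u_j · u_j)) · u_j.

Step by step this gives:
  u_1 = (1, 2, 3)
  u_2 = (-15/7, 12/7, -3/7)
  u_3 = (-2/3, -2/3, 2/3)

Orthogonality check:
  u_2 · u_1 = 0 (should be 0)
  u_3 · u_1 = 0 (should be 0)
  u_3 · u_2 = 0 (should be 0)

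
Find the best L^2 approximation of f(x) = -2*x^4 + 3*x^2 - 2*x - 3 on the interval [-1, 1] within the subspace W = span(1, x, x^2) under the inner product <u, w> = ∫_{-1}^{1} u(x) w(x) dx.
g(x) = 9*x^2/7 - 2*x - 99/35

The best approximation g ∈ W is the orthogonal projection of f onto W. Writing g = a_0 + a_1 x + a_2 x^2, the coefficients solve the normal equations G · a = b where
  G_{ij} = <φ_i, φ_j> and b_i = <f, φ_i>, with φ_0 = 1, φ_1 = x, φ_2 = x^2.
G =
  [2, 0, 2/3]
  [0, 2/3, 0]
  [2/3, 0, 2/5],
b = (-24/5, -4/3, -48/35).
Solving gives a_0 = -99/35, a_1 = -2, a_2 = 9/7, so
  g(x) = 9*x^2/7 - 2*x - 99/35.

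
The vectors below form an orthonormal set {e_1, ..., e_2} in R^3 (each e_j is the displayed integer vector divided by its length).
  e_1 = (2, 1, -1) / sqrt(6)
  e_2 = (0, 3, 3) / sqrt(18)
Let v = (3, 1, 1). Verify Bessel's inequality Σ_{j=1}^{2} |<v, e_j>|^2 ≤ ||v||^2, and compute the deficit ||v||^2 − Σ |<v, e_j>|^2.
Σ |<v, e_j>|^2 = 8; ||v||^2 = 11; deficit = 3

Write each e_j = u_j / sqrt(<u_j, u_j>) where u_j is the displayed integer vector. Then <v, e_j> = <v, u_j> / sqrt(<u_j, u_j>), so |<v, e_j>|^2 = <v, u_j>^2 / <u_j, u_j>.
Coefficients: <v, e_1> = 6/sqrt(6), <v, e_2> = 6/sqrt(18).
Square and sum: Σ |<v, e_j>|^2 = 8.
Compute ||v||^2 = v·v = 11.
Deficit = 11 − 8 = 3 ≥ 0, confirming Bessel's inequality. (The deficit equals ||v − Σ <v,e_j> e_j||^2, the squared distance from v to span{e_j}.)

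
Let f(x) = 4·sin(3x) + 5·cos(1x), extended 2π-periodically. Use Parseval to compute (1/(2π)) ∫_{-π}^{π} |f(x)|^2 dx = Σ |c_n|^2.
Σ |c_n|^2 = 41/2

Expand |f|^2 and use orthogonality of {sin(nx), cos(mx)} on [-π, π]:
  ∫_{-π}^{π} sin(nx)^2 dx = π, ∫ cos(mx)^2 dx = π, and cross terms integrate to 0.
So ∫_{-π}^{π} f(x)^2 dx = 4^2 · π + 5^2 · π = (16 + 25)π.
Divide by 2π: (16 + 25)/2 = 41/2.
By Parseval, this equals Σ |c_n|^2.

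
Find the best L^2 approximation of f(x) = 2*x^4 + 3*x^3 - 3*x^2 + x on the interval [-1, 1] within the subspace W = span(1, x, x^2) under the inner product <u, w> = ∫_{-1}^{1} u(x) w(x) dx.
g(x) = -9*x^2/7 + 14*x/5 - 6/35

The best approximation g ∈ W is the orthogonal projection of f onto W. Writing g = a_0 + a_1 x + a_2 x^2, the coefficients solve the normal equations G · a = b where
  G_{ij} = <φ_i, φ_j> and b_i = <f, φ_i>, with φ_0 = 1, φ_1 = x, φ_2 = x^2.
G =
  [2, 0, 2/3]
  [0, 2/3, 0]
  [2/3, 0, 2/5],
b = (-6/5, 28/15, -22/35).
Solving gives a_0 = -6/35, a_1 = 14/5, a_2 = -9/7, so
  g(x) = -9*x^2/7 + 14*x/5 - 6/35.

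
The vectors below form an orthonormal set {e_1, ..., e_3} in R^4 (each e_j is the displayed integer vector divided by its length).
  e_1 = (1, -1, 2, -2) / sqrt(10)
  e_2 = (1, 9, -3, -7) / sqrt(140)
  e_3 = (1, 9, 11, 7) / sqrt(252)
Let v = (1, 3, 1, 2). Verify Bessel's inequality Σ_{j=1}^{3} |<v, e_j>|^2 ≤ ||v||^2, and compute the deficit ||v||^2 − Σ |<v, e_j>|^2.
Σ |<v, e_j>|^2 = 245/18; ||v||^2 = 15; deficit = 25/18

Write each e_j = u_j / sqrt(<u_j, u_j>) where u_j is the displayed integer vector. Then <v, e_j> = <v, u_j> / sqrt(<u_j, u_j>), so |<v, e_j>|^2 = <v, u_j>^2 / <u_j, u_j>.
Coefficients: <v, e_1> = -4/sqrt(10), <v, e_2> = 11/sqrt(140), <v, e_3> = 53/sqrt(252).
Square and sum: Σ |<v, e_j>|^2 = 245/18.
Compute ||v||^2 = v·v = 15.
Deficit = 15 − 245/18 = 25/18 ≥ 0, confirming Bessel's inequality. (The deficit equals ||v − Σ <v,e_j> e_j||^2, the squared distance from v to span{e_j}.)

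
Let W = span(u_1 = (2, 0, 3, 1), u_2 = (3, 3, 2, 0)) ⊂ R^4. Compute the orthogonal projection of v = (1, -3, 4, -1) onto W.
proj_W(v) = (35/41, -96/41, 265/82, 131/82)

Set up U = [u_1 | ... | u_2] ∈ R^(4×2). The projector onto W = col(U) is P = U (U^T U)^(-1) U^T.
Compute U^T U =
  [14, 12]
  [12, 22],
and U^T v = (13, 2).
Solve U^T U · c = U^T v for the coefficients: c = (131/82, -32/41). The projection is proj_W(v) = U c.
Check: (v - proj_W(v)) · u_1 = 0  (should be 0).
Check: (v - proj_W(v)) · u_2 = 0  (should be 0).
Result: proj_W(v) = (35/41, -96/41, 265/82, 131/82).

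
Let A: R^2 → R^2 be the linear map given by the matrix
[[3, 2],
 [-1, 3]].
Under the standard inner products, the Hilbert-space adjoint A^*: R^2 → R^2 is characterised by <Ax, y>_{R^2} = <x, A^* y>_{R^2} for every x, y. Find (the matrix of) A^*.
A^* = A^T =
[[3, -1],
 [2, 3]]

For real matrices with standard dot products, the defining identity <Ax, y> = <x, A^* y> gives (Ax)^T y = x^T (A^*) y, i.e. x^T A^T y = x^T (A^*) y. Since this holds for all x, y, we must have A^* = A^T. Therefore
A^* =
[[3, -1],
 [2, 3]].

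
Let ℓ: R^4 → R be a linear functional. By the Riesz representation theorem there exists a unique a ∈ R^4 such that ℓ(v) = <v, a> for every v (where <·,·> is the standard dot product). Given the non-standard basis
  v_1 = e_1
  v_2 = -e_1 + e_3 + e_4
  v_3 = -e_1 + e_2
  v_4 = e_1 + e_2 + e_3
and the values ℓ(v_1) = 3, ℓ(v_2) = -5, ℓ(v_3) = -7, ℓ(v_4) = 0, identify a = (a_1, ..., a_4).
a = (3, -4, 1, -3)

Write a = (a_1, ..., a_4) in the standard basis. For each basis vector v_i, ℓ(v_i) = <v_i, a> is a linear equation in the a_j's. Collect the n equations into a matrix system V a = ℓ, where row i of V is v_i (expressed in the standard basis). Since V is invertible (lower-triangular with 1s on the diagonal, up to permutation), solve by back-substitution:
  V =
[[1, 0, 0, 0],
 [-1, 0, 1, 1],
 [-1, 1, 0, 0],
 [1, 1, 1, 0]]
  V a = (3, -5, -7, 0)
Solving gives a = (3, -4, 1, -3).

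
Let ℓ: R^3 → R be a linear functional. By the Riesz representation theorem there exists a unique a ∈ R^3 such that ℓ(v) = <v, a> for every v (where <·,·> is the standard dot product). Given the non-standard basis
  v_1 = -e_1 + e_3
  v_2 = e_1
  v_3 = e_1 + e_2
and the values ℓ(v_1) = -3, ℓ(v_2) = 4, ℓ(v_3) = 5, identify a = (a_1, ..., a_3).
a = (4, 1, 1)

Write a = (a_1, ..., a_3) in the standard basis. For each basis vector v_i, ℓ(v_i) = <v_i, a> is a linear equation in the a_j's. Collect the n equations into a matrix system V a = ℓ, where row i of V is v_i (expressed in the standard basis). Since V is invertible (lower-triangular with 1s on the diagonal, up to permutation), solve by back-substitution:
  V =
[[-1, 0, 1],
 [1, 0, 0],
 [1, 1, 0]]
  V a = (-3, 4, 5)
Solving gives a = (4, 1, 1).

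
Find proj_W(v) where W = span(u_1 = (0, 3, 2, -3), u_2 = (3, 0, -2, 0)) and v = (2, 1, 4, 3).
proj_W(v) = (-2/5, 1/5, 2/5, -1/5)

Set up U = [u_1 | ... | u_2] ∈ R^(4×2). The projector onto W = col(U) is P = U (U^T U)^(-1) U^T.
Compute U^T U =
  [22, -4]
  [-4, 13],
and U^T v = (2, -2).
Solve U^T U · c = U^T v for the coefficients: c = (1/15, -2/15). The projection is proj_W(v) = U c.
Check: (v - proj_W(v)) · u_1 = 0  (should be 0).
Check: (v - proj_W(v)) · u_2 = 0  (should be 0).
Result: proj_W(v) = (-2/5, 1/5, 2/5, -1/5).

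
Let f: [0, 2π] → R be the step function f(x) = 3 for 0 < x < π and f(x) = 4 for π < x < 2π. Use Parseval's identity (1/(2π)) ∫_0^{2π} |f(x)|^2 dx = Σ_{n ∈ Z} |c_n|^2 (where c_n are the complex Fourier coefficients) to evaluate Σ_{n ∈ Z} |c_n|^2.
Σ |c_n|^2 = 25/2

Parseval equates the L^2 energy of f (normalised by 1/(2π)) with the ℓ^2 sum of its Fourier coefficients: (1/(2π)) ∫_0^{2π} |f|^2 = Σ |c_n|^2.
Compute the left side: (1/(2π)) [∫_0^π 3^2 dx + ∫_π^{2π} 4^2 dx] = (1/(2π)) · (9π + 16π) = (9 + 16)/2 = 25/2.
So Σ_{n ∈ Z} |c_n|^2 = 25/2.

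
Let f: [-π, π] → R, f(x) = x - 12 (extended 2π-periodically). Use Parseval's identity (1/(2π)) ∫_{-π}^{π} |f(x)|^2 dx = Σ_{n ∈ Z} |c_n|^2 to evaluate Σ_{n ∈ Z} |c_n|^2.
Σ |c_n|^2 = π^2/3 + 144

Expand and integrate term by term over [-π, π]:
  ∫ (x)^2 dx = 1·(2π^3/3); ∫ 2·1·(-12)·x dx = 0 (odd integrand); ∫ (-12)^2 dx = 144·2π.
So (1/(2π)) ∫_{-π}^{π} (x - 12)^2 dx = 1π^2/3 + 144 = π^2/3 + 144.
Parseval ⇒ Σ |c_n|^2 = π^2/3 + 144.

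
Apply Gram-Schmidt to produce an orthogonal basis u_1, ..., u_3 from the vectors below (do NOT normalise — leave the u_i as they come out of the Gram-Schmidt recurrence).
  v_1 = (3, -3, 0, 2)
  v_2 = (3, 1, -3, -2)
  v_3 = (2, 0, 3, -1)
Orthogonal basis:
  u_1 = (3, -3, 0, 2)
  u_2 = (30/11, 14/11, -3, -24/11)
  u_3 = (406/251, 156/251, 708/251, -375/251)

Apply the Gram-Schmidt recurrence
  u_1 = v_1
  u_i = v_i − Σ_{j<i} ((v_i · u_j) / (u_j · u_j)) · u_j.

Step by step this gives:
  u_1 = (3, -3, 0, 2)
  u_2 = (30/11, 14/11, -3, -24/11)
  u_3 = (406/251, 156/251, 708/251, -375/251)

Orthogonality check:
  u_2 · u_1 = 0 (should be 0)
  u_3 · u_1 = 0 (should be 0)
  u_3 · u_2 = 0 (should be 0)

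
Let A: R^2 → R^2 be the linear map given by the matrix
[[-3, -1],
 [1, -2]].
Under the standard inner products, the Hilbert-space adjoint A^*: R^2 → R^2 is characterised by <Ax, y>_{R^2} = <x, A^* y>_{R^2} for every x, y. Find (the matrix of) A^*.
A^* = A^T =
[[-3, 1],
 [-1, -2]]

For real matrices with standard dot products, the defining identity <Ax, y> = <x, A^* y> gives (Ax)^T y = x^T (A^*) y, i.e. x^T A^T y = x^T (A^*) y. Since this holds for all x, y, we must have A^* = A^T. Therefore
A^* =
[[-3, 1],
 [-1, -2]].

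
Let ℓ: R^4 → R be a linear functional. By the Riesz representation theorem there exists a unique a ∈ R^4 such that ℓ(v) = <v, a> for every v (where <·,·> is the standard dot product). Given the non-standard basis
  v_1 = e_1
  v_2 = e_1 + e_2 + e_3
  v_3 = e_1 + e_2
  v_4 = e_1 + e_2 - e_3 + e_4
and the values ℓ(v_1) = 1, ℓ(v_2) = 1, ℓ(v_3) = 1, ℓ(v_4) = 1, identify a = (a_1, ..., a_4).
a = (1, 0, 0, 0)

Write a = (a_1, ..., a_4) in the standard basis. For each basis vector v_i, ℓ(v_i) = <v_i, a> is a linear equation in the a_j's. Collect the n equations into a matrix system V a = ℓ, where row i of V is v_i (expressed in the standard basis). Since V is invertible (lower-triangular with 1s on the diagonal, up to permutation), solve by back-substitution:
  V =
[[1, 0, 0, 0],
 [1, 1, 1, 0],
 [1, 1, 0, 0],
 [1, 1, -1, 1]]
  V a = (1, 1, 1, 1)
Solving gives a = (1, 0, 0, 0).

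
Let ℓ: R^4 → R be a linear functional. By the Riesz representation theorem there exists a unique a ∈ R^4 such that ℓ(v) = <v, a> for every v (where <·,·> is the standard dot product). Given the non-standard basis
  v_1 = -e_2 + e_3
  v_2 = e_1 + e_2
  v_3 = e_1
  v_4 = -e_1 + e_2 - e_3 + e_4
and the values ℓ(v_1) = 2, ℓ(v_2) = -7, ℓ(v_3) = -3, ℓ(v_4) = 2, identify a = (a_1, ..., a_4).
a = (-3, -4, -2, 1)

Write a = (a_1, ..., a_4) in the standard basis. For each basis vector v_i, ℓ(v_i) = <v_i, a> is a linear equation in the a_j's. Collect the n equations into a matrix system V a = ℓ, where row i of V is v_i (expressed in the standard basis). Since V is invertible (lower-triangular with 1s on the diagonal, up to permutation), solve by back-substitution:
  V =
[[0, -1, 1, 0],
 [1, 1, 0, 0],
 [1, 0, 0, 0],
 [-1, 1, -1, 1]]
  V a = (2, -7, -3, 2)
Solving gives a = (-3, -4, -2, 1).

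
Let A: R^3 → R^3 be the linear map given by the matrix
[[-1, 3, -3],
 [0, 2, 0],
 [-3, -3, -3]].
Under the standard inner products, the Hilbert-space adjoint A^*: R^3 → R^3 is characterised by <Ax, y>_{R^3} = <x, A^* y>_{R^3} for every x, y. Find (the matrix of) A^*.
A^* = A^T =
[[-1, 0, -3],
 [3, 2, -3],
 [-3, 0, -3]]

For real matrices with standard dot products, the defining identity <Ax, y> = <x, A^* y> gives (Ax)^T y = x^T (A^*) y, i.e. x^T A^T y = x^T (A^*) y. Since this holds for all x, y, we must have A^* = A^T. Therefore
A^* =
[[-1, 0, -3],
 [3, 2, -3],
 [-3, 0, -3]].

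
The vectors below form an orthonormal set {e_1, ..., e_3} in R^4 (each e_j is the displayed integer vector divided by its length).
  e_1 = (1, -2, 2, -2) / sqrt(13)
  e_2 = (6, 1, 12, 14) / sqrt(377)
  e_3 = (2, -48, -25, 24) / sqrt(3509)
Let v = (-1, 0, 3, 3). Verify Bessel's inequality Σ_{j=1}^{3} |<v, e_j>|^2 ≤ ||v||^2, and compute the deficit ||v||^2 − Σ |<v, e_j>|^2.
Σ |<v, e_j>|^2 = 1674/121; ||v||^2 = 19; deficit = 625/121

Write each e_j = u_j / sqrt(<u_j, u_j>) where u_j is the displayed integer vector. Then <v, e_j> = <v, u_j> / sqrt(<u_j, u_j>), so |<v, e_j>|^2 = <v, u_j>^2 / <u_j, u_j>.
Coefficients: <v, e_1> = -1/sqrt(13), <v, e_2> = 72/sqrt(377), <v, e_3> = -5/sqrt(3509).
Square and sum: Σ |<v, e_j>|^2 = 1674/121.
Compute ||v||^2 = v·v = 19.
Deficit = 19 − 1674/121 = 625/121 ≥ 0, confirming Bessel's inequality. (The deficit equals ||v − Σ <v,e_j> e_j||^2, the squared distance from v to span{e_j}.)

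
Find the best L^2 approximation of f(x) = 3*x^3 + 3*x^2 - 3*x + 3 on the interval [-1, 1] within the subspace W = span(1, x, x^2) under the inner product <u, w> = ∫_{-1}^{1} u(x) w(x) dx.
g(x) = 3*x^2 - 6*x/5 + 3

The best approximation g ∈ W is the orthogonal projection of f onto W. Writing g = a_0 + a_1 x + a_2 x^2, the coefficients solve the normal equations G · a = b where
  G_{ij} = <φ_i, φ_j> and b_i = <f, φ_i>, with φ_0 = 1, φ_1 = x, φ_2 = x^2.
G =
  [2, 0, 2/3]
  [0, 2/3, 0]
  [2/3, 0, 2/5],
b = (8, -4/5, 16/5).
Solving gives a_0 = 3, a_1 = -6/5, a_2 = 3, so
  g(x) = 3*x^2 - 6*x/5 + 3.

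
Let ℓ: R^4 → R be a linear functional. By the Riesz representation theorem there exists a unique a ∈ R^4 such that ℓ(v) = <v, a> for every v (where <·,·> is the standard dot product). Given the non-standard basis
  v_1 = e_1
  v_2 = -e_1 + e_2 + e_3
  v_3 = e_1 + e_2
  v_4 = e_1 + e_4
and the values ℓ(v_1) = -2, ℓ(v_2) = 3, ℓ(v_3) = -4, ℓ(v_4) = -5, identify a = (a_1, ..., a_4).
a = (-2, -2, 3, -3)

Write a = (a_1, ..., a_4) in the standard basis. For each basis vector v_i, ℓ(v_i) = <v_i, a> is a linear equation in the a_j's. Collect the n equations into a matrix system V a = ℓ, where row i of V is v_i (expressed in the standard basis). Since V is invertible (lower-triangular with 1s on the diagonal, up to permutation), solve by back-substitution:
  V =
[[1, 0, 0, 0],
 [-1, 1, 1, 0],
 [1, 1, 0, 0],
 [1, 0, 0, 1]]
  V a = (-2, 3, -4, -5)
Solving gives a = (-2, -2, 3, -3).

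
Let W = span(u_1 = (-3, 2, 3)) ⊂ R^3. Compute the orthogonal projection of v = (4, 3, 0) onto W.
proj_W(v) = (9/11, -6/11, -9/11)

Set up U = [u_1 | ... | u_1] ∈ R^(3×1). The projector onto W = col(U) is P = U (U^T U)^(-1) U^T.
Compute U^T U =
  [22],
and U^T v = (-6).
Solve U^T U · c = U^T v for the coefficients: c = (-3/11). The projection is proj_W(v) = U c.
Check: (v - proj_W(v)) · u_1 = 0  (should be 0).
Result: proj_W(v) = (9/11, -6/11, -9/11).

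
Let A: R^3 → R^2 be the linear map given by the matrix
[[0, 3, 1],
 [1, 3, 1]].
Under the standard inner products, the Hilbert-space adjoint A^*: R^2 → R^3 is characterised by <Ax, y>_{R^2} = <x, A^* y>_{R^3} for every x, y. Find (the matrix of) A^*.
A^* = A^T =
[[0, 1],
 [3, 3],
 [1, 1]]

For real matrices with standard dot products, the defining identity <Ax, y> = <x, A^* y> gives (Ax)^T y = x^T (A^*) y, i.e. x^T A^T y = x^T (A^*) y. Since this holds for all x, y, we must have A^* = A^T. Therefore
A^* =
[[0, 1],
 [3, 3],
 [1, 1]].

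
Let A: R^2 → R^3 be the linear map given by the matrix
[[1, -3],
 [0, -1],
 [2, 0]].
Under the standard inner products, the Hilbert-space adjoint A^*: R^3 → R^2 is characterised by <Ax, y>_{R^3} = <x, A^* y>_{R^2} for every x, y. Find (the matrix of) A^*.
A^* = A^T =
[[1, 0, 2],
 [-3, -1, 0]]

For real matrices with standard dot products, the defining identity <Ax, y> = <x, A^* y> gives (Ax)^T y = x^T (A^*) y, i.e. x^T A^T y = x^T (A^*) y. Since this holds for all x, y, we must have A^* = A^T. Therefore
A^* =
[[1, 0, 2],
 [-3, -1, 0]].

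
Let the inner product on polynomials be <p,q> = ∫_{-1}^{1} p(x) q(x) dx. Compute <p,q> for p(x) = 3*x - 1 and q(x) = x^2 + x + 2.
<p,q> = -8/3

Expand the product: p(x)·q(x) = 3*x^3 + 2*x^2 + 5*x - 2.
∫_{-1}^{1} of each monomial x^k gives [2/(k+1) if k even, 0 if k odd]. Integrating term-by-term (or equivalently evaluating the antiderivative F(x) = 3*x^4/4 + 2*x^3/3 + 5*x^2/2 - 2*x at the endpoints):
  F(1) − F(−1) = 23/12 − (55/12) = -8/3.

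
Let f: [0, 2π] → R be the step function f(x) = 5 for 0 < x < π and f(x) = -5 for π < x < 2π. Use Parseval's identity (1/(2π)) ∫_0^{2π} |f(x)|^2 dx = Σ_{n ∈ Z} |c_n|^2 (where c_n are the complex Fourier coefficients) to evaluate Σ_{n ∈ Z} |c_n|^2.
Σ |c_n|^2 = 25

Parseval equates the L^2 energy of f (normalised by 1/(2π)) with the ℓ^2 sum of its Fourier coefficients: (1/(2π)) ∫_0^{2π} |f|^2 = Σ |c_n|^2.
Compute the left side: (1/(2π)) [∫_0^π 5^2 dx + ∫_π^{2π} (-5)^2 dx] = (1/(2π)) · (25π + 25π) = (25 + 25)/2 = 25.
So Σ_{n ∈ Z} |c_n|^2 = 25.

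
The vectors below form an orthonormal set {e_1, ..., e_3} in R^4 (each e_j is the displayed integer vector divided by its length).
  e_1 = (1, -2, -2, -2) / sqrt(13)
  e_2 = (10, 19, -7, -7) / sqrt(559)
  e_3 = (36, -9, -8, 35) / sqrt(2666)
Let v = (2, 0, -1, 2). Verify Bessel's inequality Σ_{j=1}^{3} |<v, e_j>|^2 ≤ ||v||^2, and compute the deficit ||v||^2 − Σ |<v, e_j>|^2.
Σ |<v, e_j>|^2 = 271/31; ||v||^2 = 9; deficit = 8/31

Write each e_j = u_j / sqrt(<u_j, u_j>) where u_j is the displayed integer vector. Then <v, e_j> = <v, u_j> / sqrt(<u_j, u_j>), so |<v, e_j>|^2 = <v, u_j>^2 / <u_j, u_j>.
Coefficients: <v, e_1> = 0/sqrt(13), <v, e_2> = 13/sqrt(559), <v, e_3> = 150/sqrt(2666).
Square and sum: Σ |<v, e_j>|^2 = 271/31.
Compute ||v||^2 = v·v = 9.
Deficit = 9 − 271/31 = 8/31 ≥ 0, confirming Bessel's inequality. (The deficit equals ||v − Σ <v,e_j> e_j||^2, the squared distance from v to span{e_j}.)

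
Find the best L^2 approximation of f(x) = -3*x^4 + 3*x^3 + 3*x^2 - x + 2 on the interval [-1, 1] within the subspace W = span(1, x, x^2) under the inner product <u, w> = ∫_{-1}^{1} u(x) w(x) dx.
g(x) = 3*x^2/7 + 4*x/5 + 79/35

The best approximation g ∈ W is the orthogonal projection of f onto W. Writing g = a_0 + a_1 x + a_2 x^2, the coefficients solve the normal equations G · a = b where
  G_{ij} = <φ_i, φ_j> and b_i = <f, φ_i>, with φ_0 = 1, φ_1 = x, φ_2 = x^2.
G =
  [2, 0, 2/3]
  [0, 2/3, 0]
  [2/3, 0, 2/5],
b = (24/5, 8/15, 176/105).
Solving gives a_0 = 79/35, a_1 = 4/5, a_2 = 3/7, so
  g(x) = 3*x^2/7 + 4*x/5 + 79/35.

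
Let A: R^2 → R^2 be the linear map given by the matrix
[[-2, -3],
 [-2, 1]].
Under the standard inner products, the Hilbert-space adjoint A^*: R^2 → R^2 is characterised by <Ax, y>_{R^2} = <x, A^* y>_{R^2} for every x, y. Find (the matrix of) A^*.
A^* = A^T =
[[-2, -2],
 [-3, 1]]

For real matrices with standard dot products, the defining identity <Ax, y> = <x, A^* y> gives (Ax)^T y = x^T (A^*) y, i.e. x^T A^T y = x^T (A^*) y. Since this holds for all x, y, we must have A^* = A^T. Therefore
A^* =
[[-2, -2],
 [-3, 1]].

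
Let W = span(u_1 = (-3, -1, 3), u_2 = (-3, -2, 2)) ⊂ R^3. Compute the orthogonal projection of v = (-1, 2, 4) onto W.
proj_W(v) = (-21/17, 37/17, 65/17)

Set up U = [u_1 | ... | u_2] ∈ R^(3×2). The projector onto W = col(U) is P = U (U^T U)^(-1) U^T.
Compute U^T U =
  [19, 17]
  [17, 17],
and U^T v = (13, 7).
Solve U^T U · c = U^T v for the coefficients: c = (3, -44/17). The projection is proj_W(v) = U c.
Check: (v - proj_W(v)) · u_1 = 0  (should be 0).
Check: (v - proj_W(v)) · u_2 = 0  (should be 0).
Result: proj_W(v) = (-21/17, 37/17, 65/17).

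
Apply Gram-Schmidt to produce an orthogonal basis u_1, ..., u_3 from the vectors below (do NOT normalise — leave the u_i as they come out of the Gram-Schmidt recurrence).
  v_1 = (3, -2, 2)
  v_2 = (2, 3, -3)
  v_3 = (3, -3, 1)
Orthogonal basis:
  u_1 = (3, -2, 2)
  u_2 = (52/17, 39/17, -39/17)
  u_3 = (0, -1, -1)

Apply the Gram-Schmidt recurrence
  u_1 = v_1
  u_i = v_i − Σ_{j<i} ((v_i · u_j) / (u_j · u_j)) · u_j.

Step by step this gives:
  u_1 = (3, -2, 2)
  u_2 = (52/17, 39/17, -39/17)
  u_3 = (0, -1, -1)

Orthogonality check:
  u_2 · u_1 = 0 (should be 0)
  u_3 · u_1 = 0 (should be 0)
  u_3 · u_2 = 0 (should be 0)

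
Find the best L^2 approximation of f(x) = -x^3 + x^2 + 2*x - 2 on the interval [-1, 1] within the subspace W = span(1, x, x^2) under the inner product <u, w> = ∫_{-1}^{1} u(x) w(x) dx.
g(x) = x^2 + 7*x/5 - 2

The best approximation g ∈ W is the orthogonal projection of f onto W. Writing g = a_0 + a_1 x + a_2 x^2, the coefficients solve the normal equations G · a = b where
  G_{ij} = <φ_i, φ_j> and b_i = <f, φ_i>, with φ_0 = 1, φ_1 = x, φ_2 = x^2.
G =
  [2, 0, 2/3]
  [0, 2/3, 0]
  [2/3, 0, 2/5],
b = (-10/3, 14/15, -14/15).
Solving gives a_0 = -2, a_1 = 7/5, a_2 = 1, so
  g(x) = x^2 + 7*x/5 - 2.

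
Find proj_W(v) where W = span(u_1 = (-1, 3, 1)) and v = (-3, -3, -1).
proj_W(v) = (7/11, -21/11, -7/11)

Set up U = [u_1 | ... | u_1] ∈ R^(3×1). The projector onto W = col(U) is P = U (U^T U)^(-1) U^T.
Compute U^T U =
  [11],
and U^T v = (-7).
Solve U^T U · c = U^T v for the coefficients: c = (-7/11). The projection is proj_W(v) = U c.
Check: (v - proj_W(v)) · u_1 = 0  (should be 0).
Result: proj_W(v) = (7/11, -21/11, -7/11).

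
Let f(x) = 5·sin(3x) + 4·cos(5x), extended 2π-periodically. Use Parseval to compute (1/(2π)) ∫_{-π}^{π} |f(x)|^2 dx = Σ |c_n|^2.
Σ |c_n|^2 = 41/2

Expand |f|^2 and use orthogonality of {sin(nx), cos(mx)} on [-π, π]:
  ∫_{-π}^{π} sin(nx)^2 dx = π, ∫ cos(mx)^2 dx = π, and cross terms integrate to 0.
So ∫_{-π}^{π} f(x)^2 dx = 5^2 · π + 4^2 · π = (25 + 16)π.
Divide by 2π: (25 + 16)/2 = 41/2.
By Parseval, this equals Σ |c_n|^2.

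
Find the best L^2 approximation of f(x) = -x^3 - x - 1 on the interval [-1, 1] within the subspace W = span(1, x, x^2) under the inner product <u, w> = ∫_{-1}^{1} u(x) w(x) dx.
g(x) = -8*x/5 - 1

The best approximation g ∈ W is the orthogonal projection of f onto W. Writing g = a_0 + a_1 x + a_2 x^2, the coefficients solve the normal equations G · a = b where
  G_{ij} = <φ_i, φ_j> and b_i = <f, φ_i>, with φ_0 = 1, φ_1 = x, φ_2 = x^2.
G =
  [2, 0, 2/3]
  [0, 2/3, 0]
  [2/3, 0, 2/5],
b = (-2, -16/15, -2/3).
Solving gives a_0 = -1, a_1 = -8/5, a_2 = 0, so
  g(x) = -8*x/5 - 1.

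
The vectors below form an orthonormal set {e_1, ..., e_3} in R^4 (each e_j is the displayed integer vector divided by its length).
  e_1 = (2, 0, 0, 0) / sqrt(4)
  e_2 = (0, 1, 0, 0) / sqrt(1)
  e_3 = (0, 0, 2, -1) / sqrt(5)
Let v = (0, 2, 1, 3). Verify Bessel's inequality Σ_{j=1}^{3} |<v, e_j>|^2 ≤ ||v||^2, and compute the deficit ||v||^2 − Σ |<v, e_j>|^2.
Σ |<v, e_j>|^2 = 21/5; ||v||^2 = 14; deficit = 49/5

Write each e_j = u_j / sqrt(<u_j, u_j>) where u_j is the displayed integer vector. Then <v, e_j> = <v, u_j> / sqrt(<u_j, u_j>), so |<v, e_j>|^2 = <v, u_j>^2 / <u_j, u_j>.
Coefficients: <v, e_1> = 0/sqrt(4), <v, e_2> = 2/sqrt(1), <v, e_3> = -1/sqrt(5).
Square and sum: Σ |<v, e_j>|^2 = 21/5.
Compute ||v||^2 = v·v = 14.
Deficit = 14 − 21/5 = 49/5 ≥ 0, confirming Bessel's inequality. (The deficit equals ||v − Σ <v,e_j> e_j||^2, the squared distance from v to span{e_j}.)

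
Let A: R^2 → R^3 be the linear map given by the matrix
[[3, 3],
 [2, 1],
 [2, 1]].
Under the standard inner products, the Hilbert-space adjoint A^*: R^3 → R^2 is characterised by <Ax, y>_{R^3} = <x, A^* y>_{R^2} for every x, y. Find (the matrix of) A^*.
A^* = A^T =
[[3, 2, 2],
 [3, 1, 1]]

For real matrices with standard dot products, the defining identity <Ax, y> = <x, A^* y> gives (Ax)^T y = x^T (A^*) y, i.e. x^T A^T y = x^T (A^*) y. Since this holds for all x, y, we must have A^* = A^T. Therefore
A^* =
[[3, 2, 2],
 [3, 1, 1]].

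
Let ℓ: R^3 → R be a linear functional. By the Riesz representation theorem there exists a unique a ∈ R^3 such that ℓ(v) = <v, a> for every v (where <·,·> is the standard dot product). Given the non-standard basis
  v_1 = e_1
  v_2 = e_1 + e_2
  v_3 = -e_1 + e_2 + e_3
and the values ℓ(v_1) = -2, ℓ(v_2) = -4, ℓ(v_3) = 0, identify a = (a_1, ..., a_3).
a = (-2, -2, 0)

Write a = (a_1, ..., a_3) in the standard basis. For each basis vector v_i, ℓ(v_i) = <v_i, a> is a linear equation in the a_j's. Collect the n equations into a matrix system V a = ℓ, where row i of V is v_i (expressed in the standard basis). Since V is invertible (lower-triangular with 1s on the diagonal, up to permutation), solve by back-substitution:
  V =
[[1, 0, 0],
 [1, 1, 0],
 [-1, 1, 1]]
  V a = (-2, -4, 0)
Solving gives a = (-2, -2, 0).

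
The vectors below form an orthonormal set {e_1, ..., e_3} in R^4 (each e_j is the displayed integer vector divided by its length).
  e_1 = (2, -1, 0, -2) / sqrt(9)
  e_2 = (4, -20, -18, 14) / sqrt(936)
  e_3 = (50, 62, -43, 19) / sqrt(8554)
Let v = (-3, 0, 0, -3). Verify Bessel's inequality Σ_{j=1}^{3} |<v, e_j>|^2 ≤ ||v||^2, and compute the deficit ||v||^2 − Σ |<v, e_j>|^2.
Σ |<v, e_j>|^2 = 2673/329; ||v||^2 = 18; deficit = 3249/329

Write each e_j = u_j / sqrt(<u_j, u_j>) where u_j is the displayed integer vector. Then <v, e_j> = <v, u_j> / sqrt(<u_j, u_j>), so |<v, e_j>|^2 = <v, u_j>^2 / <u_j, u_j>.
Coefficients: <v, e_1> = 0/sqrt(9), <v, e_2> = -54/sqrt(936), <v, e_3> = -207/sqrt(8554).
Square and sum: Σ |<v, e_j>|^2 = 2673/329.
Compute ||v||^2 = v·v = 18.
Deficit = 18 − 2673/329 = 3249/329 ≥ 0, confirming Bessel's inequality. (The deficit equals ||v − Σ <v,e_j> e_j||^2, the squared distance from v to span{e_j}.)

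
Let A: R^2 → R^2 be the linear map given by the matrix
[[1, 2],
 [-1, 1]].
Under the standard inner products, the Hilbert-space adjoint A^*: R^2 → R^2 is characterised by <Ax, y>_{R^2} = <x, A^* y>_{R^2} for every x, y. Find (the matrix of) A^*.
A^* = A^T =
[[1, -1],
 [2, 1]]

For real matrices with standard dot products, the defining identity <Ax, y> = <x, A^* y> gives (Ax)^T y = x^T (A^*) y, i.e. x^T A^T y = x^T (A^*) y. Since this holds for all x, y, we must have A^* = A^T. Therefore
A^* =
[[1, -1],
 [2, 1]].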